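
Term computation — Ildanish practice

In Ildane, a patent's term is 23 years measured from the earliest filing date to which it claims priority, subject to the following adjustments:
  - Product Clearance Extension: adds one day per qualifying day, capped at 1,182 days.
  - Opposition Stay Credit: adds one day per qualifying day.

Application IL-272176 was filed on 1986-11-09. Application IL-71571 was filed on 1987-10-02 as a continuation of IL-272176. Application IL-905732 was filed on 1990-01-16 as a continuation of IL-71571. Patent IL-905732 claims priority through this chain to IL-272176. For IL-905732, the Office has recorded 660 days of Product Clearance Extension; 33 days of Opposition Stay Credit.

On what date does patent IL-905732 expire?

2011-10-03

Earliest priority filing: 9 November 1986.
Base term: 9 November 1986 + 23 years → 9 November 2009.
Product Clearance Extension: 660 days (within the 1182-day cap) → +660 days → 31 August 2011.
Opposition Stay Credit: +33 days → 3 October 2011.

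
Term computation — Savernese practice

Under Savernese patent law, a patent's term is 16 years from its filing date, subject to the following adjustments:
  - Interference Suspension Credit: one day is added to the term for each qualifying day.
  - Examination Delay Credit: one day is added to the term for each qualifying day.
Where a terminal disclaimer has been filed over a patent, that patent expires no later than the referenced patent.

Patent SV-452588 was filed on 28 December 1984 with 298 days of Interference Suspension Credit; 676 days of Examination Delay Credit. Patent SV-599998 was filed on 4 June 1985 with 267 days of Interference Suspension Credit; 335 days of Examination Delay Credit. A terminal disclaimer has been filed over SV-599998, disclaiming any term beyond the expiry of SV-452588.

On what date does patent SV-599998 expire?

January 27, 2003

Natural term of SV-599998:
  Base: filing + 16 years → 4 June 2001.
  Interference Suspension Credit: +267 days → 26 February 2002.
  Examination Delay Credit: +335 days → 27 January 2003.
Expiry of referenced patent SV-452588:
  Base: filing + 16 years → 28 December 2000.
  Interference Suspension Credit: +298 days → 22 October 2001.
  Examination Delay Credit: +676 days → 29 August 2003.
Terminal disclaimer: SV-599998 expires on the earlier of 27 January 2003 and 29 August 2003.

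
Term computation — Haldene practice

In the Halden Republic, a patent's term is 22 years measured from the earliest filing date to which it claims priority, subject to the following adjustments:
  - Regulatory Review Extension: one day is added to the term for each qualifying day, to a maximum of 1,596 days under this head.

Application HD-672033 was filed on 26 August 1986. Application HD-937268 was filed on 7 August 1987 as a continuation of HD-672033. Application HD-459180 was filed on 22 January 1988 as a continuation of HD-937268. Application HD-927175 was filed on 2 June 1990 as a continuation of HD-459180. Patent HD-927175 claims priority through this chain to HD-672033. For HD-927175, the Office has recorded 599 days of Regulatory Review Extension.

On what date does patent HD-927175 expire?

April 17, 2010

Earliest priority filing: 26 August 1986.
Base term: 26 August 1986 + 22 years → 26 August 2008.
Regulatory Review Extension: 599 days (within the 1596-day cap) → +599 days → 17 April 2010.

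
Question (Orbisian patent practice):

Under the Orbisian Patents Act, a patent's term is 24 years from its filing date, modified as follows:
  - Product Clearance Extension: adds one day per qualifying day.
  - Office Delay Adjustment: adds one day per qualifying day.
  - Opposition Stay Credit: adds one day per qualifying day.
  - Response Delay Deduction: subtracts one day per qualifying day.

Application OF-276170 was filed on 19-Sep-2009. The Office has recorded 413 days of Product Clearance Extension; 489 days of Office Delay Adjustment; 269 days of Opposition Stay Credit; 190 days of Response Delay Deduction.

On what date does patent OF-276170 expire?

May 27, 2036

Base term: filing date + 24 years → 19 September 2033.
Product Clearance Extension: +413 days → 6 November 2034.
Office Delay Adjustment: +489 days → 9 March 2036.
Opposition Stay Credit: +269 days → 3 December 2036.
Response Delay Deduction: −190 days → 27 May 2036.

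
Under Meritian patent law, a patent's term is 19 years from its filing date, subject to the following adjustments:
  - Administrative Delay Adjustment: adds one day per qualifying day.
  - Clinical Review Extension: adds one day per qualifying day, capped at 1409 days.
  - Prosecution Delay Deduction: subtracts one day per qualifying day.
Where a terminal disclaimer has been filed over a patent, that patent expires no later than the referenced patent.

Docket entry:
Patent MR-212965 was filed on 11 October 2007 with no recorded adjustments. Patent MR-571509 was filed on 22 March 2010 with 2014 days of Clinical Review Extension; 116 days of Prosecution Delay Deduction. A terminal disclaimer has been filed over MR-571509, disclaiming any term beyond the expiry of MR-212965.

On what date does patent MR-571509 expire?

2026-10-11

Natural term of MR-571509:
  Base: filing + 19 years → 22 March 2029.
  Clinical Review Extension: 2014 days claimed exceeds the 1409-day cap, so +1409 days → 29 January 2033.
  Prosecution Delay Deduction: −116 days → 5 October 2032.
Expiry of referenced patent MR-212965:
  Base: filing + 19 years → 11 October 2026.
Terminal disclaimer: MR-571509 expires on the earlier of 5 October 2032 and 11 October 2026.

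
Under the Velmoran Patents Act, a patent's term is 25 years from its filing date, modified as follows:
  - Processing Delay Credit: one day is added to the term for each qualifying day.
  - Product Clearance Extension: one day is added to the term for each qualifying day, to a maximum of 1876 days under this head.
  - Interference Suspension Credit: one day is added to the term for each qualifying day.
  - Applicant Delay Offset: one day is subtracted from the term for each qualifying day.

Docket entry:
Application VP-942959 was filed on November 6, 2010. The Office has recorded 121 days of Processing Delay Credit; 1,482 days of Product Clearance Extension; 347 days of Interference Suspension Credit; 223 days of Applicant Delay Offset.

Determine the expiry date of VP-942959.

2040-07-29

Base term: filing date + 25 years → 6 November 2035.
Processing Delay Credit: +121 days → 6 March 2036.
Product Clearance Extension: 1482 days (within the 1876-day cap) → +1482 days → 27 March 2040.
Interference Suspension Credit: +347 days → 9 March 2041.
Applicant Delay Offset: −223 days → 29 July 2040.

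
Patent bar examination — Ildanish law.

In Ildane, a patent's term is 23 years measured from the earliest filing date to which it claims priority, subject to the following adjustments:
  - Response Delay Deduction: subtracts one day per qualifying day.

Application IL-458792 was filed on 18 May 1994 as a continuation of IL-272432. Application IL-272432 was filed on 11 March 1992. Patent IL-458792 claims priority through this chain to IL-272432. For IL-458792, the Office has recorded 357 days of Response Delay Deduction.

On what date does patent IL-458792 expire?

March 19, 2014

Earliest priority filing: 11 March 1992.
Base term: 11 March 1992 + 23 years → 11 March 2015.
Response Delay Deduction: −357 days → 19 March 2014.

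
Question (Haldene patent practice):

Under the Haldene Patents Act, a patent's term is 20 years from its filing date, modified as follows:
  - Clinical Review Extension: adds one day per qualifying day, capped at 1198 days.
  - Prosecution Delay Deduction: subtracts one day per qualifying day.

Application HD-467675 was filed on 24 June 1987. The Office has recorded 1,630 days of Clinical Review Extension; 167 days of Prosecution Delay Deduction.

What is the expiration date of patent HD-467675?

2010-04-20

Base term: filing date + 20 years → 24 June 2007.
Clinical Review Extension: 1630 days claimed exceeds the 1198-day cap, so +1198 days → 4 October 2010.
Prosecution Delay Deduction: −167 days → 20 April 2010.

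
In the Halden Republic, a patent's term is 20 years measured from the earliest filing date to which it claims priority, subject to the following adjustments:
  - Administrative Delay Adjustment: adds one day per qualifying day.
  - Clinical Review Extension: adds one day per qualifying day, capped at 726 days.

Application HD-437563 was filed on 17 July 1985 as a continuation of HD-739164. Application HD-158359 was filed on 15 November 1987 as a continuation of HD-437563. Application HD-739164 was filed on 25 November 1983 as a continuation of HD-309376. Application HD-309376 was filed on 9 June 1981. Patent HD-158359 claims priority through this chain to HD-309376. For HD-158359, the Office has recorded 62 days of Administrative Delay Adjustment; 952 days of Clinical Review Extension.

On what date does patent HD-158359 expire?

August 6, 2003

Earliest priority filing: 9 June 1981.
Base term: 9 June 1981 + 20 years → 9 June 2001.
Administrative Delay Adjustment: +62 days → 10 August 2001.
Clinical Review Extension: 952 days claimed exceeds the 726-day cap, so +726 days → 6 August 2003.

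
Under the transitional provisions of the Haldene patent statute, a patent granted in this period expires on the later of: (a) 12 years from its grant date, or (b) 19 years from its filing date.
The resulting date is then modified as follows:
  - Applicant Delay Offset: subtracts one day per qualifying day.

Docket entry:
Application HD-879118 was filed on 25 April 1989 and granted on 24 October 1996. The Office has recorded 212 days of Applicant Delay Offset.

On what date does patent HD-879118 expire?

(a) grant + 12 years → 24 October 2008.
(b) filing + 19 years → 25 April 2008.
Later of the two: 24 October 2008.
Applicant Delay Offset: −212 days → 26 March 2008.

2008-03-26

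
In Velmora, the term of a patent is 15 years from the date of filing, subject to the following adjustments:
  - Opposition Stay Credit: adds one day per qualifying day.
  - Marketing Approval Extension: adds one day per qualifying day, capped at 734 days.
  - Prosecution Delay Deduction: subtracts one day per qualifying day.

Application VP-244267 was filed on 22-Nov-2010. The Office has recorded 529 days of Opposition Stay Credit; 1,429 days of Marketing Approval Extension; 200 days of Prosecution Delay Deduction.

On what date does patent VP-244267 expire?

Base term: filing date + 15 years → 22 November 2025.
Opposition Stay Credit: +529 days → 5 May 2027.
Marketing Approval Extension: 1429 days claimed exceeds the 734-day cap, so +734 days → 8 May 2029.
Prosecution Delay Deduction: −200 days → 20 October 2028.

2028-10-20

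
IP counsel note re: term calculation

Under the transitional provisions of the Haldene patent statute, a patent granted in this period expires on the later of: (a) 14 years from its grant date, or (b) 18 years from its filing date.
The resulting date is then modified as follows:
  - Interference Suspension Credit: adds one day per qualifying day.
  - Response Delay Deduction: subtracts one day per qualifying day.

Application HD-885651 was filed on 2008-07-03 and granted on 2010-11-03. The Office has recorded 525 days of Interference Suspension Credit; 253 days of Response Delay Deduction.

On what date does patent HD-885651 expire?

2027-04-01

(a) grant + 14 years → 3 November 2024.
(b) filing + 18 years → 3 July 2026.
Later of the two: 3 July 2026.
Interference Suspension Credit: +525 days → 10 December 2027.
Response Delay Deduction: −253 days → 1 April 2027.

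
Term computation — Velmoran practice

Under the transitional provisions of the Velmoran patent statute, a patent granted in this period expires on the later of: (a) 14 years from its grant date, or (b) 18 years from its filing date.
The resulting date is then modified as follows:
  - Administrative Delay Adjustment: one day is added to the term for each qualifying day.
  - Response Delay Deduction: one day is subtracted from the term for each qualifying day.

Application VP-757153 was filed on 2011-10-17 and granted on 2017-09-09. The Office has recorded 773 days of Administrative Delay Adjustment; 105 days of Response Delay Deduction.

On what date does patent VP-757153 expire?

(a) grant + 14 years → 9 September 2031.
(b) filing + 18 years → 17 October 2029.
Later of the two: 9 September 2031.
Administrative Delay Adjustment: +773 days → 21 October 2033.
Response Delay Deduction: −105 days → 8 July 2033.

2033-07-08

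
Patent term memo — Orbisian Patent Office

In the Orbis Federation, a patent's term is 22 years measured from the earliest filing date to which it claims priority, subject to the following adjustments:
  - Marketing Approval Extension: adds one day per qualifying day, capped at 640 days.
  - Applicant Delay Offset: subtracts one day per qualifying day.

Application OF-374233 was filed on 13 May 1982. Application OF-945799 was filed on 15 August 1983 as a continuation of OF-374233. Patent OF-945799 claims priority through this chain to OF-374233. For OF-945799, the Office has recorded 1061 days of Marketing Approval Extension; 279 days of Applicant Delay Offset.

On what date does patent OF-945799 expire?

Earliest priority filing: 13 May 1982.
Base term: 13 May 1982 + 22 years → 13 May 2004.
Marketing Approval Extension: 1061 days claimed exceeds the 640-day cap, so +640 days → 12 February 2006.
Applicant Delay Offset: −279 days → 9 May 2005.

2005-05-09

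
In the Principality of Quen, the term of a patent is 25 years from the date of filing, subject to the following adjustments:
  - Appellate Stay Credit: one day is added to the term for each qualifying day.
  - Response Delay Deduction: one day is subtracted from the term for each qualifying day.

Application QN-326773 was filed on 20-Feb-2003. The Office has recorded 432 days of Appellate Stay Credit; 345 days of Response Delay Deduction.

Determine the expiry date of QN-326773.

2028-05-17

Base term: filing date + 25 years → 20 February 2028.
Appellate Stay Credit: +432 days → 27 April 2029.
Response Delay Deduction: −345 days → 17 May 2028.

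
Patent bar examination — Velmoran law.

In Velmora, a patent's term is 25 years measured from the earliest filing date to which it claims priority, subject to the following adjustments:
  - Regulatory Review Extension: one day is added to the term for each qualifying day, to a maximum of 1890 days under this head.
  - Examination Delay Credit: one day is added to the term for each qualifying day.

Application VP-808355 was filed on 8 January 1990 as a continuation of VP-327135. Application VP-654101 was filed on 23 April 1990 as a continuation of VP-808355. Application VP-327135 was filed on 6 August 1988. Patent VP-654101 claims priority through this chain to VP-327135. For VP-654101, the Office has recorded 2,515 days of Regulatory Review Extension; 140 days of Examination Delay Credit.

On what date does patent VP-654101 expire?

Earliest priority filing: 6 August 1988.
Base term: 6 August 1988 + 25 years → 6 August 2013.
Regulatory Review Extension: 2515 days claimed exceeds the 1890-day cap, so +1890 days → 9 October 2018.
Examination Delay Credit: +140 days → 26 February 2019.

2019-02-26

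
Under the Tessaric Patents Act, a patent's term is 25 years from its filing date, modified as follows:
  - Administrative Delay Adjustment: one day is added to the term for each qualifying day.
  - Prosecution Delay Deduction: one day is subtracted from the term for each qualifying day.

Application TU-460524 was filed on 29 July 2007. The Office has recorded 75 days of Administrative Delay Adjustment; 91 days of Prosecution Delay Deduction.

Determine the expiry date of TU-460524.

July 13, 2032

Base term: filing date + 25 years → 29 July 2032.
Administrative Delay Adjustment: +75 days → 12 October 2032.
Prosecution Delay Deduction: −91 days → 13 July 2032.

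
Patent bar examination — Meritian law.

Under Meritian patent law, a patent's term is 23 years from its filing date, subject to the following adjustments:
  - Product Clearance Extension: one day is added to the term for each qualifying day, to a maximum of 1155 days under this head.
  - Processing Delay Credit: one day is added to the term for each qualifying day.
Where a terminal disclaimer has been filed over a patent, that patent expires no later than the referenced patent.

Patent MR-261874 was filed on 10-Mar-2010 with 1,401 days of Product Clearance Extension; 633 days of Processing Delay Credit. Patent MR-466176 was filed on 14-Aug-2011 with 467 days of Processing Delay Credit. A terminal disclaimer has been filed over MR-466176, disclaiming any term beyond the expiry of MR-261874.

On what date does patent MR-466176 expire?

Natural term of MR-466176:
  Base: filing + 23 years → 14 August 2034.
  Processing Delay Credit: +467 days → 24 November 2035.
Expiry of referenced patent MR-261874:
  Base: filing + 23 years → 10 March 2033.
  Product Clearance Extension: 1401 days claimed exceeds the 1155-day cap, so +1155 days → 8 May 2036.
  Processing Delay Credit: +633 days → 31 January 2038.
Terminal disclaimer: MR-466176 expires on the earlier of 24 November 2035 and 31 January 2038.

November 24, 2035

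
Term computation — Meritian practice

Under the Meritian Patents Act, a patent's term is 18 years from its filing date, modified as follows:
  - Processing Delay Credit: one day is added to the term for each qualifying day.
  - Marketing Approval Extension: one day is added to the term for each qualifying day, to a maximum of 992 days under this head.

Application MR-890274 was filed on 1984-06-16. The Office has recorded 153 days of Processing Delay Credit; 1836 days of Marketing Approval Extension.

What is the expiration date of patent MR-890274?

Base term: filing date + 18 years → 16 June 2002.
Processing Delay Credit: +153 days → 16 November 2002.
Marketing Approval Extension: 1836 days claimed exceeds the 992-day cap, so +992 days → 4 August 2005.

2005-08-04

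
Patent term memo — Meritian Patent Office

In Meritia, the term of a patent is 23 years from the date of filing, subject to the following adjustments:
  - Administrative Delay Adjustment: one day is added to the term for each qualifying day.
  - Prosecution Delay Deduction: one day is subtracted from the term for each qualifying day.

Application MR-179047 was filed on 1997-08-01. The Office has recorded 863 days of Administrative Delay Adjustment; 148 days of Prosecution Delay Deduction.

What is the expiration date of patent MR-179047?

Base term: filing date + 23 years → 1 August 2020.
Administrative Delay Adjustment: +863 days → 12 December 2022.
Prosecution Delay Deduction: −148 days → 17 July 2022.

July 17, 2022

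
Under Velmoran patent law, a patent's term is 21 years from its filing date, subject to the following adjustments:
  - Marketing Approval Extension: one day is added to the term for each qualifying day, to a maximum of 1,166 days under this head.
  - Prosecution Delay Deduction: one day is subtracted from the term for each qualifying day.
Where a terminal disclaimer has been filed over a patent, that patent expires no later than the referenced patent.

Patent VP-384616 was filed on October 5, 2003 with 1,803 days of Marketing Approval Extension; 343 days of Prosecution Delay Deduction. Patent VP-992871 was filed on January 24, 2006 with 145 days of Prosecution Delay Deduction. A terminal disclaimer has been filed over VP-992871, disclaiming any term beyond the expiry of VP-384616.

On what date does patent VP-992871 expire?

September 1, 2026

Natural term of VP-992871:
  Base: filing + 21 years → 24 January 2027.
  Prosecution Delay Deduction: −145 days → 1 September 2026.
Expiry of referenced patent VP-384616:
  Base: filing + 21 years → 5 October 2024.
  Marketing Approval Extension: 1803 days claimed exceeds the 1166-day cap, so +1166 days → 15 December 2027.
  Prosecution Delay Deduction: −343 days → 6 January 2027.
Terminal disclaimer: VP-992871 expires on the earlier of 1 September 2026 and 6 January 2027.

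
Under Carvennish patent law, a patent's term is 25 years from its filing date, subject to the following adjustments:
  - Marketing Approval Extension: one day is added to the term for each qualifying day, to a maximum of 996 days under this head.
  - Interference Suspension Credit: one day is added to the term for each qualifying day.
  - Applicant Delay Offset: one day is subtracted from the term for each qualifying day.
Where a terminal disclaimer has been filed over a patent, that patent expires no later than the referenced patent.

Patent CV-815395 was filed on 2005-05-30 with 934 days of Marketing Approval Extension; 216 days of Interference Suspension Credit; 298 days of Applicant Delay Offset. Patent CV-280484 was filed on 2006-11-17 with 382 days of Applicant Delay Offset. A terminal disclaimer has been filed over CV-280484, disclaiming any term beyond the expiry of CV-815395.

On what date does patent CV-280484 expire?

2030-10-31

Natural term of CV-280484:
  Base: filing + 25 years → 17 November 2031.
  Applicant Delay Offset: −382 days → 31 October 2030.
Expiry of referenced patent CV-815395:
  Base: filing + 25 years → 30 May 2030.
  Marketing Approval Extension: 934 days (within the 996-day cap) → +934 days → 19 December 2032.
  Interference Suspension Credit: +216 days → 23 July 2033.
  Applicant Delay Offset: −298 days → 28 September 2032.
Terminal disclaimer: CV-280484 expires on the earlier of 31 October 2030 and 28 September 2032.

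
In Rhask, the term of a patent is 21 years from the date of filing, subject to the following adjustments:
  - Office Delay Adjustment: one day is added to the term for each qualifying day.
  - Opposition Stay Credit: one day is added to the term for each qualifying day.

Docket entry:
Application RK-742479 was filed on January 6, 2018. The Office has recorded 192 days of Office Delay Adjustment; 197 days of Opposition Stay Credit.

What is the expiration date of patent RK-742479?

January 30, 2040

Base term: filing date + 21 years → 6 January 2039.
Office Delay Adjustment: +192 days → 17 July 2039.
Opposition Stay Credit: +197 days → 30 January 2040.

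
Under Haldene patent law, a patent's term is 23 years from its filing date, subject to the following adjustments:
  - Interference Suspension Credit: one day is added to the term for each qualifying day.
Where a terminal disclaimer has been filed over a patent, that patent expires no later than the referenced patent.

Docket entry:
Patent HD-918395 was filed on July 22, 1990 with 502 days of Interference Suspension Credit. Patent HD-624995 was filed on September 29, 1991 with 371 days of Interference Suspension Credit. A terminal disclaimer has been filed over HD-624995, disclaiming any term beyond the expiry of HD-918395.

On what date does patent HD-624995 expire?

Natural term of HD-624995:
  Base: filing + 23 years → 29 September 2014.
  Interference Suspension Credit: +371 days → 5 October 2015.
Expiry of referenced patent HD-918395:
  Base: filing + 23 years → 22 July 2013.
  Interference Suspension Credit: +502 days → 6 December 2014.
Terminal disclaimer: HD-624995 expires on the earlier of 5 October 2015 and 6 December 2014.

2014-12-06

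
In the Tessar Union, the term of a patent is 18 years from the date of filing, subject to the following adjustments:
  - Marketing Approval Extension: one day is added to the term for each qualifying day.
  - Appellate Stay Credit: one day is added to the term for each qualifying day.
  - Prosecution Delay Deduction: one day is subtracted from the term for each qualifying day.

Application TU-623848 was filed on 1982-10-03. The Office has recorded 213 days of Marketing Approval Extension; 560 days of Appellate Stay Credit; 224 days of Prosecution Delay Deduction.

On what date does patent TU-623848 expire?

April 5, 2002

Base term: filing date + 18 years → 3 October 2000.
Marketing Approval Extension: +213 days → 4 May 2001.
Appellate Stay Credit: +560 days → 15 November 2002.
Prosecution Delay Deduction: −224 days → 5 April 2002.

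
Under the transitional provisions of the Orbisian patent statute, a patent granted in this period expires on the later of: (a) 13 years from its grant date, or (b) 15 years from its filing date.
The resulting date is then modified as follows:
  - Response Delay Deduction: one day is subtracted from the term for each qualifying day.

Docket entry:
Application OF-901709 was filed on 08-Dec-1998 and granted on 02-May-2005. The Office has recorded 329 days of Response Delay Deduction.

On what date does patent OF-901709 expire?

(a) grant + 13 years → 2 May 2018.
(b) filing + 15 years → 8 December 2013.
Later of the two: 2 May 2018.
Response Delay Deduction: −329 days → 7 June 2017.

2017-06-07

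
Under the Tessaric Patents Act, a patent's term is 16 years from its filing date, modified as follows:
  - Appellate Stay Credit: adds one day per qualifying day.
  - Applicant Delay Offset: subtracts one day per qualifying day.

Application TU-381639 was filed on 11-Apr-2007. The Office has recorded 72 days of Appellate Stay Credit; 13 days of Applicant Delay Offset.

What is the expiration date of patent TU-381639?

Base term: filing date + 16 years → 11 April 2023.
Appellate Stay Credit: +72 days → 22 June 2023.
Applicant Delay Offset: −13 days → 9 June 2023.

2023-06-09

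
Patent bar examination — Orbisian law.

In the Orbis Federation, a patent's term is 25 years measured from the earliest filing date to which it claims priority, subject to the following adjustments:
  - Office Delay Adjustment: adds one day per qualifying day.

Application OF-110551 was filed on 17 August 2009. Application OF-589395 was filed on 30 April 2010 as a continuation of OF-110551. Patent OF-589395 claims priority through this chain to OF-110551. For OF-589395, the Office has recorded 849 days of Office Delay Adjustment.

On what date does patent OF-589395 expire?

Earliest priority filing: 17 August 2009.
Base term: 17 August 2009 + 25 years → 17 August 2034.
Office Delay Adjustment: +849 days → 13 December 2036.

2036-12-13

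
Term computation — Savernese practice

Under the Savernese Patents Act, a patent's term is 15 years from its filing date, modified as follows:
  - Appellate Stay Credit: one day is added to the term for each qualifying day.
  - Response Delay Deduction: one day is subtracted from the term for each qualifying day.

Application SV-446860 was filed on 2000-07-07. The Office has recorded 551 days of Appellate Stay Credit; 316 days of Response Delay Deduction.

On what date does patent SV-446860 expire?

February 27, 2016

Base term: filing date + 15 years → 7 July 2015.
Appellate Stay Credit: +551 days → 8 January 2017.
Response Delay Deduction: −316 days → 27 February 2016.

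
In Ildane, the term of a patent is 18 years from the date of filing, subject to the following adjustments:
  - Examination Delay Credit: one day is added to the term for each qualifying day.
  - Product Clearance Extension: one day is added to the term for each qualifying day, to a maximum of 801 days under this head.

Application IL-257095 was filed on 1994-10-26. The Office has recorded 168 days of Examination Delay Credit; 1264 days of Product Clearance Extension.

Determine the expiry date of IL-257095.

June 22, 2015

Base term: filing date + 18 years → 26 October 2012.
Examination Delay Credit: +168 days → 12 April 2013.
Product Clearance Extension: 1264 days claimed exceeds the 801-day cap, so +801 days → 22 June 2015.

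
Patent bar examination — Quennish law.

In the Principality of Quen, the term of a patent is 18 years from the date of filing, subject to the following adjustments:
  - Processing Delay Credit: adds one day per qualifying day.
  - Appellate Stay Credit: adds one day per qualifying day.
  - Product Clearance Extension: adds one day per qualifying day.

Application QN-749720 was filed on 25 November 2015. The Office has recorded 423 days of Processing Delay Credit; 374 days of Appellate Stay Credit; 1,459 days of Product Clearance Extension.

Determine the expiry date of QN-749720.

2040-01-29

Base term: filing date + 18 years → 25 November 2033.
Processing Delay Credit: +423 days → 22 January 2035.
Appellate Stay Credit: +374 days → 31 January 2036.
Product Clearance Extension: +1459 days → 29 January 2040.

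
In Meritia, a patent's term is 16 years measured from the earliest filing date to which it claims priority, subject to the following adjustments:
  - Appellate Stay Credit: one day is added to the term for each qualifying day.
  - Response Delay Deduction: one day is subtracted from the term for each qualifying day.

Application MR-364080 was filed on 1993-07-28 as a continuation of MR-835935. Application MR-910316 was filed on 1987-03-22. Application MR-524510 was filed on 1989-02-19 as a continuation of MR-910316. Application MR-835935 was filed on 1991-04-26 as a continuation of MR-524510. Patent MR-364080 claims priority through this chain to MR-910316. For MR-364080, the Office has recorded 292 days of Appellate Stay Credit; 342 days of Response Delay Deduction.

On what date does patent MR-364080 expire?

Earliest priority filing: 22 March 1987.
Base term: 22 March 1987 + 16 years → 22 March 2003.
Appellate Stay Credit: +292 days → 8 January 2004.
Response Delay Deduction: −342 days → 31 January 2003.

January 31, 2003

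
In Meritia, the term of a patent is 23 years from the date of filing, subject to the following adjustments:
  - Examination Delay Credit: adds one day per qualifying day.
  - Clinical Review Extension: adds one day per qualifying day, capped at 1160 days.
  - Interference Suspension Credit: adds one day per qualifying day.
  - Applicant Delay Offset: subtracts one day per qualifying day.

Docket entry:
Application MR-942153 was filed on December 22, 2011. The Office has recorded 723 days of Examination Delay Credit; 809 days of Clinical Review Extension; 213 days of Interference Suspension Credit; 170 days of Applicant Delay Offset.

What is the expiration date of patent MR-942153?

Base term: filing date + 23 years → 22 December 2034.
Examination Delay Credit: +723 days → 14 December 2036.
Clinical Review Extension: 809 days (within the 1160-day cap) → +809 days → 3 March 2039.
Interference Suspension Credit: +213 days → 2 October 2039.
Applicant Delay Offset: −170 days → 15 April 2039.

2039-04-15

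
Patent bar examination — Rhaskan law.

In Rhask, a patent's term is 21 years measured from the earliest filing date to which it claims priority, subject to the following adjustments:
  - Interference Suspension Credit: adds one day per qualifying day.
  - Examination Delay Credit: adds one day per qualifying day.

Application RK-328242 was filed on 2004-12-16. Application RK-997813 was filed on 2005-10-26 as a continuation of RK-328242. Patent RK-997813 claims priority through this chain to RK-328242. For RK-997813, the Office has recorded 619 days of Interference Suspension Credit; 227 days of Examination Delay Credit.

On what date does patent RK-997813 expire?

Earliest priority filing: 16 December 2004.
Base term: 16 December 2004 + 21 years → 16 December 2025.
Interference Suspension Credit: +619 days → 27 August 2027.
Examination Delay Credit: +227 days → 10 April 2028.

2028-04-10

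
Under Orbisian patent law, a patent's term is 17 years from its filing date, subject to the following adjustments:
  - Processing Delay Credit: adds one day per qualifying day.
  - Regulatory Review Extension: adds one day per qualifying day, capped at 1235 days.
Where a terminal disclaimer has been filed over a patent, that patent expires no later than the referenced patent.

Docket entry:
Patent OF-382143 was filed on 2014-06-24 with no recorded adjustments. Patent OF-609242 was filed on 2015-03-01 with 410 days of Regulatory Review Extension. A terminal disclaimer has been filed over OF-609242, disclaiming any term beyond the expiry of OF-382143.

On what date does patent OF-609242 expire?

Natural term of OF-609242:
  Base: filing + 17 years → 1 March 2032.
  Regulatory Review Extension: 410 days (within the 1235-day cap) → +410 days → 15 April 2033.
Expiry of referenced patent OF-382143:
  Base: filing + 17 years → 24 June 2031.
Terminal disclaimer: OF-609242 expires on the earlier of 15 April 2033 and 24 June 2031.

2031-06-24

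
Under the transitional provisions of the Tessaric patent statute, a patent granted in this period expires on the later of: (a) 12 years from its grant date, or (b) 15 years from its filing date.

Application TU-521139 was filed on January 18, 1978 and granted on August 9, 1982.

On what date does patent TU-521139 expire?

(a) grant + 12 years → 9 August 1994.
(b) filing + 15 years → 18 January 1993.
Later of the two: 9 August 1994.

August 9, 1994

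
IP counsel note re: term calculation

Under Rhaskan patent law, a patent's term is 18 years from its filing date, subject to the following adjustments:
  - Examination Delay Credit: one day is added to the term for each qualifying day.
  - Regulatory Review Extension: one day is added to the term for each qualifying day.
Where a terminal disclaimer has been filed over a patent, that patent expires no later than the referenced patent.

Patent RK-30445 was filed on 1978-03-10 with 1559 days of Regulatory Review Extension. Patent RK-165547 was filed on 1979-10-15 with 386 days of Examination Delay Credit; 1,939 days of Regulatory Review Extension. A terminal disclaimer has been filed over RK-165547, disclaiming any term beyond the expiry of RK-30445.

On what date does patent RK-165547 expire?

2000-06-16

Natural term of RK-165547:
  Base: filing + 18 years → 15 October 1997.
  Examination Delay Credit: +386 days → 5 November 1998.
  Regulatory Review Extension: +1939 days → 26 February 2004.
Expiry of referenced patent RK-30445:
  Base: filing + 18 years → 10 March 1996.
  Regulatory Review Extension: +1559 days → 16 June 2000.
Terminal disclaimer: RK-165547 expires on the earlier of 26 February 2004 and 16 June 2000.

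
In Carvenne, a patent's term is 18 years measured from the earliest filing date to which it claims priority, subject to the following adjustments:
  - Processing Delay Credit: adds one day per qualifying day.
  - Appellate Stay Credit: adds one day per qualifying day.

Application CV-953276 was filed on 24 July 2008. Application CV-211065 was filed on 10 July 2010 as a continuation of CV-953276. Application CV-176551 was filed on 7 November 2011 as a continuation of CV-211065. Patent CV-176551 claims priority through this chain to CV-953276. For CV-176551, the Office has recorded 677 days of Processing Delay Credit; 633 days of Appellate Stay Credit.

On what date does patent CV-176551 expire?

Earliest priority filing: 24 July 2008.
Base term: 24 July 2008 + 18 years → 24 July 2026.
Processing Delay Credit: +677 days → 31 May 2028.
Appellate Stay Credit: +633 days → 23 February 2030.

February 23, 2030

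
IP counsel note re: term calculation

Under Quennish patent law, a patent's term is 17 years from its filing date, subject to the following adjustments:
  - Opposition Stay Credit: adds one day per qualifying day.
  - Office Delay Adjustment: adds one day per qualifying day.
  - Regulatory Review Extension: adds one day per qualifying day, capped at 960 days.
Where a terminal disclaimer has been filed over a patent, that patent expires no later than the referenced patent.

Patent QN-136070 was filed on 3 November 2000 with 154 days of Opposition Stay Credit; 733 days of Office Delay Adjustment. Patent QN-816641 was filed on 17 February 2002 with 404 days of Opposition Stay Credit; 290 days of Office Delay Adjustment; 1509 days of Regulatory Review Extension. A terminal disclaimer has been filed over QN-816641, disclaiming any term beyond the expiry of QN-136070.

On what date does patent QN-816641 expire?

2020-04-08

Natural term of QN-816641:
  Base: filing + 17 years → 17 February 2019.
  Opposition Stay Credit: +404 days → 27 March 2020.
  Office Delay Adjustment: +290 days → 11 January 2021.
  Regulatory Review Extension: 1509 days claimed exceeds the 960-day cap, so +960 days → 29 August 2023.
Expiry of referenced patent QN-136070:
  Base: filing + 17 years → 3 November 2017.
  Opposition Stay Credit: +154 days → 6 April 2018.
  Office Delay Adjustment: +733 days → 8 April 2020.
Terminal disclaimer: QN-816641 expires on the earlier of 29 August 2023 and 8 April 2020.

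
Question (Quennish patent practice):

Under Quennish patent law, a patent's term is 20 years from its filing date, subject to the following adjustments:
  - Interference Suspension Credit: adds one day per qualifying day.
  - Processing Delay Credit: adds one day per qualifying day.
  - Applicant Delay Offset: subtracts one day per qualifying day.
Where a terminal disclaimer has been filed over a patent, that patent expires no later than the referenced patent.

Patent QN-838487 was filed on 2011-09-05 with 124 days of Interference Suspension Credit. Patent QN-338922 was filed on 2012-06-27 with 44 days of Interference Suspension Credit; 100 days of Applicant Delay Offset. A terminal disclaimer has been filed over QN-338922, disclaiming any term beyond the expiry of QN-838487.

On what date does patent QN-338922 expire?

Natural term of QN-338922:
  Base: filing + 20 years → 27 June 2032.
  Interference Suspension Credit: +44 days → 10 August 2032.
  Applicant Delay Offset: −100 days → 2 May 2032.
Expiry of referenced patent QN-838487:
  Base: filing + 20 years → 5 September 2031.
  Interference Suspension Credit: +124 days → 7 January 2032.
Terminal disclaimer: QN-338922 expires on the earlier of 2 May 2032 and 7 January 2032.

2032-01-07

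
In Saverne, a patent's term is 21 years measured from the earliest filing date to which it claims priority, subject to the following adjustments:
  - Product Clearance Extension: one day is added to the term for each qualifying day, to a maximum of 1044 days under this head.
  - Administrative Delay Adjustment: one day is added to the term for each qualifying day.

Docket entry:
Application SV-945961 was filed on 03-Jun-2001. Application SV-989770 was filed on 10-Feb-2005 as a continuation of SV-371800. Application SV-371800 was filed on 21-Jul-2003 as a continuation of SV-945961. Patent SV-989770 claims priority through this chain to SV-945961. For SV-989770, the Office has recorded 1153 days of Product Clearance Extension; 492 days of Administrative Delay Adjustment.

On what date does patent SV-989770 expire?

Earliest priority filing: 3 June 2001.
Base term: 3 June 2001 + 21 years → 3 June 2022.
Product Clearance Extension: 1153 days claimed exceeds the 1044-day cap, so +1044 days → 12 April 2025.
Administrative Delay Adjustment: +492 days → 17 August 2026.

August 17, 2026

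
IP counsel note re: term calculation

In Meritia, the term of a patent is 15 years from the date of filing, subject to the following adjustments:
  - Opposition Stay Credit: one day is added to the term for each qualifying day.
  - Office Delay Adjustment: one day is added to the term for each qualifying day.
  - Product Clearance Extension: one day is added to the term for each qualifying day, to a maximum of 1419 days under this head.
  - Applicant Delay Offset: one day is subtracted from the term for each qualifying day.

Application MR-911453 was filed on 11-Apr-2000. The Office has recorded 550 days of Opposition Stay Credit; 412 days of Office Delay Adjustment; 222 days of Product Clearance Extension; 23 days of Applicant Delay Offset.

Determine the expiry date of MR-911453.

2018-06-15

Base term: filing date + 15 years → 11 April 2015.
Opposition Stay Credit: +550 days → 12 October 2016.
Office Delay Adjustment: +412 days → 28 November 2017.
Product Clearance Extension: 222 days (within the 1419-day cap) → +222 days → 8 July 2018.
Applicant Delay Offset: −23 days → 15 June 2018.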